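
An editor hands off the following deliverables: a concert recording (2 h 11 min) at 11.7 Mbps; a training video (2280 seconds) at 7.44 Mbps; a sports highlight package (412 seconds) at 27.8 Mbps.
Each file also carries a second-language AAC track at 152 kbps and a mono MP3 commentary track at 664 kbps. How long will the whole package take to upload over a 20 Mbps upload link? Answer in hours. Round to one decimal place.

Audio total: 152 + 664 = 816 kbps = 0.816 Mbps.
concert recording: 12.516 Mbps × 7860 s = 98375.8 Mb
training video: 8.256 Mbps × 2280 s = 18823.7 Mb
sports highlight package: 28.616 Mbps × 412 s = 11789.8 Mb
Total: 128989.2 Mb = 16123.7 MB.
At 20 Mbps: 128989.2 / 20 = 6449 s ≈ 1.79 hours.

1.8 hours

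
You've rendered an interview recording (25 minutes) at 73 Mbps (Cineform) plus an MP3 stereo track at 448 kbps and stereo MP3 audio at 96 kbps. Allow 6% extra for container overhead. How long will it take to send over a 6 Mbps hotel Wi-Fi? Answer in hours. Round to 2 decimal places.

25 min = 1500 s
Audio total: 448 + 96 = 544 kbps = 0.544 Mbps.
Total bitrate: 73.544 Mbps.
File: 73.544 Mbps × 1500 s = 110316.0 Mb.
With 6% container overhead: ×1.06. → 116935.0 Mb.
At 6 Mbps: 116935.0 / 6 = 19489.2 s ≈ 5.41 hours.

5.41 hours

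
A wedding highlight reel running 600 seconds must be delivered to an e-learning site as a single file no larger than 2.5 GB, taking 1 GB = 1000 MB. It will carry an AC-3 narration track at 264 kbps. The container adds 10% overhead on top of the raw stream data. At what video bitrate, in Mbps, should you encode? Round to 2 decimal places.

Budget: 2.5 GB = 20000.0 Mb.
Stream payload after overhead: 20000.0 / 1.10 = 18181.8 Mb.
Total bitrate budget: 18181.8 Mb / 600 s = 30.303 Mbps.
Audio: 264 kbps = 0.264 Mbps.
Video: 30.303 − 0.264 = 30.039 Mbps.

30.04 Mbps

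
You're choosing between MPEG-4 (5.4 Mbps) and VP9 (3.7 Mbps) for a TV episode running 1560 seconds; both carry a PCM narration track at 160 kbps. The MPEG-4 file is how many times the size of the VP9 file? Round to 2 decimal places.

1.44

Audio: 160 kbps = 0.160 Mbps.
MPEG-4: 5.560 Mbps × 1560 s = 8673.6 Mb = 1.084 GB.
VP9: 3.860 Mbps × 1560 s = 6021.6 Mb = 0.753 GB.
Ratio: 1.084 / 0.753 = 1.440.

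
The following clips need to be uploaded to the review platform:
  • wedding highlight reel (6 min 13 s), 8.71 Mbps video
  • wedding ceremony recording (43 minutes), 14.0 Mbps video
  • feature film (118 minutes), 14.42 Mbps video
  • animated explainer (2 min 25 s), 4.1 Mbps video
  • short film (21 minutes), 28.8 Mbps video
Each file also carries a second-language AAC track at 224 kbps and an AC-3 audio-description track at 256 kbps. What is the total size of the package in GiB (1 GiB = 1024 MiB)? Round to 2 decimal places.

21.40 GiB

Audio total: 224 + 256 = 480 kbps = 0.480 Mbps.
wedding highlight reel: 9.190 Mbps × 373 s = 3427.9 Mb
wedding ceremony recording: 14.480 Mbps × 2580 s = 37358.4 Mb
feature film: 14.900 Mbps × 7080 s = 105492.0 Mb
animated explainer: 4.580 Mbps × 145 s = 664.1 Mb
short film: 29.280 Mbps × 1260 s = 36892.8 Mb
Total: 183835.2 Mb = 22979.4 MB.
= 21.40 GiB.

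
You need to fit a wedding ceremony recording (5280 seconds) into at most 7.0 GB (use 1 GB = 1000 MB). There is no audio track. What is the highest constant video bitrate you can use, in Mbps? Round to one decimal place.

10.6 Mbps

Budget: 7.0 GB = 56000.0 Mb.
Total bitrate budget: 56000.0 Mb / 5280 s = 10.606 Mbps.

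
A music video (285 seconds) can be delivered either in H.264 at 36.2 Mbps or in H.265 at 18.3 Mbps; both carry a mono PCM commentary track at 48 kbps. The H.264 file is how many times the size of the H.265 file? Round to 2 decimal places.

Audio: 48 kbps = 0.048 Mbps.
H.264: 36.248 Mbps × 285 s = 10330.7 Mb = 1.291 GB.
H.265: 18.348 Mbps × 285 s = 5229.2 Mb = 0.654 GB.
Ratio: 1.291 / 0.654 = 1.976.

1.98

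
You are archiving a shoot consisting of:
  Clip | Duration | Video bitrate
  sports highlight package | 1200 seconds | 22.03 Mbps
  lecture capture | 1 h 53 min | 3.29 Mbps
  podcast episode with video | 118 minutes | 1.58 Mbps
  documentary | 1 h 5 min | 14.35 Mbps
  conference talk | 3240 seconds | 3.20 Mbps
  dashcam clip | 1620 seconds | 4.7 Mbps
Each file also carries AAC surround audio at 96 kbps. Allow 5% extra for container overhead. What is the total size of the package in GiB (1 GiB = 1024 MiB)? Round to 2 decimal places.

Audio: 96 kbps = 0.096 Mbps.
sports highlight package: 22.126 Mbps × 1200 s × 1.05 = 27878.8 Mb
lecture capture: 3.386 Mbps × 6780 s × 1.05 = 24104.9 Mb
podcast episode with video: 1.676 Mbps × 7080 s × 1.05 = 12459.4 Mb
documentary: 14.446 Mbps × 3900 s × 1.05 = 59156.4 Mb
conference talk: 3.296 Mbps × 3240 s × 1.05 = 11213.0 Mb
dashcam clip: 4.796 Mbps × 1620 s × 1.05 = 8158.0 Mb
Total: 142970.4 Mb = 17871.3 MB.
= 16.64 GiB.

16.64 GiB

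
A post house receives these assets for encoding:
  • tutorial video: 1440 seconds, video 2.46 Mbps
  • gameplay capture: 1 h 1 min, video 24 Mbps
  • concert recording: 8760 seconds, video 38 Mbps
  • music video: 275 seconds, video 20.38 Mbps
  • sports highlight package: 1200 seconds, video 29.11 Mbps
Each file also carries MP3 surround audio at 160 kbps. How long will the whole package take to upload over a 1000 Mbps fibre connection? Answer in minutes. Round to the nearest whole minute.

Audio: 160 kbps = 0.160 Mbps.
tutorial video: 2.620 Mbps × 1440 s = 3772.8 Mb
gameplay capture: 24.160 Mbps × 3660 s = 88425.6 Mb
concert recording: 38.160 Mbps × 8760 s = 334281.6 Mb
music video: 20.540 Mbps × 275 s = 5648.5 Mb
sports highlight package: 29.270 Mbps × 1200 s = 35124.0 Mb
Total: 467252.5 Mb = 58406.6 MB.
At 1000 Mbps: 467252.5 / 1000 = 467 s ≈ 7.79 minutes.

8 minutes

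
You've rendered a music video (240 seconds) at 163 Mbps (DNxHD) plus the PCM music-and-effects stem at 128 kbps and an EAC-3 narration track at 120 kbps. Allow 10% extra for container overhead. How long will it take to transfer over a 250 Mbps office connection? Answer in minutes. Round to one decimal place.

2.9 minutes

Audio total: 128 + 120 = 248 kbps = 0.248 Mbps.
Total bitrate: 163.248 Mbps.
File: 163.248 Mbps × 240 s = 39179.5 Mb.
With 10% container overhead: ×1.10. → 43097.5 Mb.
At 250 Mbps: 43097.5 / 250 = 172.4 s ≈ 2.87 minutes.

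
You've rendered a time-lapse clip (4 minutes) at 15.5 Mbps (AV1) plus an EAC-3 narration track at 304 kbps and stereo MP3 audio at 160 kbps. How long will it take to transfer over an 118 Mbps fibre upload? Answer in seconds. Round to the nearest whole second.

4 min = 240 s
Audio total: 304 + 160 = 464 kbps = 0.464 Mbps.
Total bitrate: 15.964 Mbps.
File: 15.964 Mbps × 240 s = 3831.4 Mb.
At 118 Mbps: 3831.4 / 118 = 32.5 s ≈ 32.5 seconds.

32 seconds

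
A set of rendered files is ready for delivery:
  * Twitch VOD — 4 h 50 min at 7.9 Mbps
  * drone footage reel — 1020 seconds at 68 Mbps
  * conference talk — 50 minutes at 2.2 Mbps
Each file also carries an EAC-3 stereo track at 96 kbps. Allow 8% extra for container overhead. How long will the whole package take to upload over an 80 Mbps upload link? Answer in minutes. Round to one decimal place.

Audio: 96 kbps = 0.096 Mbps.
Twitch VOD: 7.996 Mbps × 17400 s × 1.08 = 150260.8 Mb
drone footage reel: 68.096 Mbps × 1020 s × 1.08 = 75014.6 Mb
conference talk: 2.296 Mbps × 3000 s × 1.08 = 7439.0 Mb
Total: 232714.4 Mb = 29089.3 MB.
At 80 Mbps: 232714.4 / 80 = 2909 s ≈ 48.5 minutes.

48.5 minutes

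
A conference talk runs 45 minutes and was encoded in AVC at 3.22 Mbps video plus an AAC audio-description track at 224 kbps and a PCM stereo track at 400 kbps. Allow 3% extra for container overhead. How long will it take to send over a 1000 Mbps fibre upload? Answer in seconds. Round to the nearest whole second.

11 seconds

45 min = 2700 s
Audio total: 224 + 400 = 624 kbps = 0.624 Mbps.
Total bitrate: 3.844 Mbps.
File: 3.844 Mbps × 2700 s = 10378.8 Mb.
With 3% container overhead: ×1.03. → 10690.2 Mb.
At 1000 Mbps: 10690.2 / 1000 = 10.7 s ≈ 10.7 seconds.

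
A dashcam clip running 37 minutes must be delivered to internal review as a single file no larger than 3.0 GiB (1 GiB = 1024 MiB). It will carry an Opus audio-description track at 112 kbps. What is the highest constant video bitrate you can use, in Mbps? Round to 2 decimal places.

Budget: 3.0 GiB = 25769.8 Mb.
37 min = 2220 s
Total bitrate budget: 25769.8 Mb / 2220 s = 11.608 Mbps.
Audio: 112 kbps = 0.112 Mbps.
Video: 11.608 − 0.112 = 11.496 Mbps.

11.50 Mbps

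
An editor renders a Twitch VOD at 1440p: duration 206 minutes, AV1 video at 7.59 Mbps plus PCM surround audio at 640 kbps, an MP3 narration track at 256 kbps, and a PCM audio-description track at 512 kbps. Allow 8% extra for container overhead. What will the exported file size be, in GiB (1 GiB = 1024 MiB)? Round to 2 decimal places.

206 min = 12360 s
Audio total: 640 + 256 + 512 = 1408 kbps = 1.408 Mbps.
Total bitrate: 7.59 + 1.408 = 8.998 Mbps.
Stream data: 8.998 Mbps × 12360 s = 111215.3 Mb.
With 8% container overhead: ×1.08.
120,113 Mb = 15,014,062,800 bytes ÷ 1,073,741,824 = 13.98 GiB.

13.98 GiB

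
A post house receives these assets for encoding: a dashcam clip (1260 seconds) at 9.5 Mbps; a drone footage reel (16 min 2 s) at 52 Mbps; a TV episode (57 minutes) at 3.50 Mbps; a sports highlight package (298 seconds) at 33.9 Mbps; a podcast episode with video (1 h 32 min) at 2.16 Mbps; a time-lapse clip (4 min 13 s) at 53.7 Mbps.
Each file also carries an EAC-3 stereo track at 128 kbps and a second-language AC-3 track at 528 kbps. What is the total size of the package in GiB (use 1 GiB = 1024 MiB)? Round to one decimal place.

13.7 GiB

Audio total: 128 + 528 = 656 kbps = 0.656 Mbps.
dashcam clip: 10.156 Mbps × 1260 s = 12796.6 Mb
drone footage reel: 52.656 Mbps × 962 s = 50655.1 Mb
TV episode: 4.156 Mbps × 3420 s = 14213.5 Mb
sports highlight package: 34.556 Mbps × 298 s = 10297.7 Mb
podcast episode with video: 2.816 Mbps × 5520 s = 15544.3 Mb
time-lapse clip: 54.356 Mbps × 253 s = 13752.1 Mb
Total: 117259.2 Mb = 14657.4 MB.
= 13.65 GiB.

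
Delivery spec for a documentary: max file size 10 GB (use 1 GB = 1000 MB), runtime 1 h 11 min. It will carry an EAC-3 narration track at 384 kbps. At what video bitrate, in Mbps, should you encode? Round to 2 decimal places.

Budget: 10 GB = 80000.0 Mb.
1 h 11 min = 71 min = 4260 s
Total bitrate budget: 80000.0 Mb / 4260 s = 18.779 Mbps.
Audio: 384 kbps = 0.384 Mbps.
Video: 18.779 − 0.384 = 18.395 Mbps.

18.40 Mbps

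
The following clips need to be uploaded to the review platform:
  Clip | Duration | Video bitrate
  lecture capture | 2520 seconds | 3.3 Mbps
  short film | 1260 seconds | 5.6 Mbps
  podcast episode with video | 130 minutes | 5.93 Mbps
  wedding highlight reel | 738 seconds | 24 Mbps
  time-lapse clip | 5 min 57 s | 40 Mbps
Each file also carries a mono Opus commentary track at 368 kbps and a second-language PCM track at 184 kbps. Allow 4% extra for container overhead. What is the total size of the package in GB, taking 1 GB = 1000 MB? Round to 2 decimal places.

Audio total: 368 + 184 = 552 kbps = 0.552 Mbps.
lecture capture: 3.852 Mbps × 2520 s × 1.04 = 10095.3 Mb
short film: 6.152 Mbps × 1260 s × 1.04 = 8061.6 Mb
podcast episode with video: 6.482 Mbps × 7800 s × 1.04 = 52582.0 Mb
wedding highlight reel: 24.552 Mbps × 738 s × 1.04 = 18844.2 Mb
time-lapse clip: 40.552 Mbps × 357 s × 1.04 = 15056.1 Mb
Total: 104639.2 Mb = 13079.9 MB.
= 13.08 GB.

13.08 GB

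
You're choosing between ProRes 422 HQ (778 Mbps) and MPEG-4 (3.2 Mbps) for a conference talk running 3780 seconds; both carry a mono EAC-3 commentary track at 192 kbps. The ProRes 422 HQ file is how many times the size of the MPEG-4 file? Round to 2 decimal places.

229.42

Audio: 192 kbps = 0.192 Mbps.
ProRes 422 HQ: 778.192 Mbps × 3780 s = 2941565.8 Mb = 342.443 GiB.
MPEG-4: 3.392 Mbps × 3780 s = 12821.8 Mb = 1.493 GiB.
Ratio: 342.443 / 1.493 = 229.420.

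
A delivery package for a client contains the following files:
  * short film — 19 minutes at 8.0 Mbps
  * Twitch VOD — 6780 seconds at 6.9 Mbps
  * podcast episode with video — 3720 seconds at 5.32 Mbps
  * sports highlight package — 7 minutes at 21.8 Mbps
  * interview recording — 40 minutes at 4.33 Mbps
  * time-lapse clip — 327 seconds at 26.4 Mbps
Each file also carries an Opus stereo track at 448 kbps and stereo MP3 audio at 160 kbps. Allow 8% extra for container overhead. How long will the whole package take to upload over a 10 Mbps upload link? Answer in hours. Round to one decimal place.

Audio total: 448 + 160 = 608 kbps = 0.608 Mbps.
short film: 8.608 Mbps × 1140 s × 1.08 = 10598.2 Mb
Twitch VOD: 7.508 Mbps × 6780 s × 1.08 = 54976.6 Mb
podcast episode with video: 5.928 Mbps × 3720 s × 1.08 = 23816.3 Mb
sports highlight package: 22.408 Mbps × 420 s × 1.08 = 10164.3 Mb
interview recording: 4.938 Mbps × 2400 s × 1.08 = 12799.3 Mb
time-lapse clip: 27.008 Mbps × 327 s × 1.08 = 9538.1 Mb
Total: 121892.8 Mb = 15236.6 MB.
At 10 Mbps: 121892.8 / 10 = 12189 s ≈ 3.39 hours.

3.4 hours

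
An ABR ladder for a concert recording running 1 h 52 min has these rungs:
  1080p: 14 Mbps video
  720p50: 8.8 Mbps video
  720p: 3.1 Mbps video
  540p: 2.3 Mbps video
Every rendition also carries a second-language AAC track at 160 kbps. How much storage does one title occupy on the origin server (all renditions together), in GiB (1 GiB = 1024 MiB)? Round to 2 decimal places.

22.56 GiB

1 h 52 min = 112 min = 6720 s
Audio: 160 kbps = 0.160 Mbps.
Sum of rendition bitrates: (14+0.160) + (8.8+0.160) + (3.1+0.160) + (2.3+0.160) = 28.840 Mbps.
× 6720 s = 193,805 Mb = 24,226 MB = 22.56 GiB.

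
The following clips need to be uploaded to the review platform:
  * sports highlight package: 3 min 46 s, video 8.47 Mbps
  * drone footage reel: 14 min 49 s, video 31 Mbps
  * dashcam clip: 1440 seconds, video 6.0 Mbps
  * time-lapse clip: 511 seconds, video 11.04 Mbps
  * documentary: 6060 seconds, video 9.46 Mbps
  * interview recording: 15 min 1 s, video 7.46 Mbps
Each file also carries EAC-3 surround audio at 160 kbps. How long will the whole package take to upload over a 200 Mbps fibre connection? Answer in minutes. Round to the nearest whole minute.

Audio: 160 kbps = 0.160 Mbps.
sports highlight package: 8.630 Mbps × 226 s = 1950.4 Mb
drone footage reel: 31.160 Mbps × 889 s = 27701.2 Mb
dashcam clip: 6.160 Mbps × 1440 s = 8870.4 Mb
time-lapse clip: 11.200 Mbps × 511 s = 5723.2 Mb
documentary: 9.620 Mbps × 6060 s = 58297.2 Mb
interview recording: 7.620 Mbps × 901 s = 6865.6 Mb
Total: 109408.0 Mb = 13676.0 MB.
At 200 Mbps: 109408.0 / 200 = 547 s ≈ 9.12 minutes.

9 minutes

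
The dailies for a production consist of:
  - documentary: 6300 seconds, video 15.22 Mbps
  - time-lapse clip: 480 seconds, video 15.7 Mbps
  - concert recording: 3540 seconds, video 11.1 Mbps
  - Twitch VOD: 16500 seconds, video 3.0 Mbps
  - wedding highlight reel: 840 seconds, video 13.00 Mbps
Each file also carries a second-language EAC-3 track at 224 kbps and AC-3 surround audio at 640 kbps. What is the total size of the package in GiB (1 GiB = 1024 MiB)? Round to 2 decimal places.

26.43 GiB

Audio total: 224 + 640 = 864 kbps = 0.864 Mbps.
documentary: 16.084 Mbps × 6300 s = 101329.2 Mb
time-lapse clip: 16.564 Mbps × 480 s = 7950.7 Mb
concert recording: 11.964 Mbps × 3540 s = 42352.6 Mb
Twitch VOD: 3.864 Mbps × 16500 s = 63756.0 Mb
wedding highlight reel: 13.864 Mbps × 840 s = 11645.8 Mb
Total: 227034.2 Mb = 28379.3 MB.
= 26.43 GiB.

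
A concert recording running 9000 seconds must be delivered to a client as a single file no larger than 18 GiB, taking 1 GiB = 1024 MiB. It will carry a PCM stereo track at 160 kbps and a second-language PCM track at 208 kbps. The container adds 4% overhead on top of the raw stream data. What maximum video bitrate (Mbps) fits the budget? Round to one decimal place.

Budget: 18 GiB = 154618.8 Mb.
Stream payload after overhead: 154618.8 / 1.04 = 148671.9 Mb.
Total bitrate budget: 148671.9 Mb / 9000 s = 16.519 Mbps.
Audio total: 160 + 208 = 368 kbps = 0.368 Mbps.
Video: 16.519 − 0.368 = 16.151 Mbps.

16.2 Mbps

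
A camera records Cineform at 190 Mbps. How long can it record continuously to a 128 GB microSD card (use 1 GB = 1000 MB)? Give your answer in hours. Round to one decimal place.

1.5 hours

Capacity: 128 GB = 1,024,000 Mb.
Recording time: 1,024,000 / 190.000 = 5,389 s ≈ 1.50 hours.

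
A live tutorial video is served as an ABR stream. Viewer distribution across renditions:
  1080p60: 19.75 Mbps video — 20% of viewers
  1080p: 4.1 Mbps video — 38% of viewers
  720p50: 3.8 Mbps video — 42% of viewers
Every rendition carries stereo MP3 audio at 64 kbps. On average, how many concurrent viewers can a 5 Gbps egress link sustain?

697

Audio: 64 kbps = 0.064 Mbps.
Average per-viewer bitrate: 0.20×19.814 + 0.38×4.164 + 0.42×3.864 = 7.168 Mbps.
5 Gbps = 5,000 Mbps; 5,000 / 7.168 = 697.54 → 697.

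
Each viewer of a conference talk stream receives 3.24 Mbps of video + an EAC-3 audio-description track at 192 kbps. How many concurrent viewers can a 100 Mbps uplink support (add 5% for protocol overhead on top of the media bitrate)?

Audio: 192 kbps = 0.192 Mbps.
Per-viewer media rate: 3.432 Mbps.
On the wire with 5% overhead: 3.604 Mbps.
100 Mbps = 100.0 Mbps; 100.0 / 3.604 = 27.75 → 27 viewers.

27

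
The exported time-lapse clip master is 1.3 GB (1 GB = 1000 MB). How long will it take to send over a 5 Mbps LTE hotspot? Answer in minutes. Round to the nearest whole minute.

35 minutes

File: 1.3 GB = 10400.0 Mb.
At 5 Mbps: 10400.0 / 5 = 2080.0 s ≈ 34.7 minutes.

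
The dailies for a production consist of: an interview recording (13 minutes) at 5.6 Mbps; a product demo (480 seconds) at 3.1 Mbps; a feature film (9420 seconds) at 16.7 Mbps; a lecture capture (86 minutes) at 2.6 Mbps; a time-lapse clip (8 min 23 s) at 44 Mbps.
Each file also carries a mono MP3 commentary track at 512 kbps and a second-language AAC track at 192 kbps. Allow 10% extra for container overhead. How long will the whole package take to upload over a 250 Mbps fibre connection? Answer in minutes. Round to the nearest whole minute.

Audio total: 512 + 192 = 704 kbps = 0.704 Mbps.
interview recording: 6.304 Mbps × 780 s × 1.10 = 5408.8 Mb
product demo: 3.804 Mbps × 480 s × 1.10 = 2008.5 Mb
feature film: 17.404 Mbps × 9420 s × 1.10 = 180340.2 Mb
lecture capture: 3.304 Mbps × 5160 s × 1.10 = 18753.5 Mb
time-lapse clip: 44.704 Mbps × 503 s × 1.10 = 24734.7 Mb
Total: 231245.8 Mb = 28905.7 MB.
At 250 Mbps: 231245.8 / 250 = 925 s ≈ 15.4 minutes.

15 minutes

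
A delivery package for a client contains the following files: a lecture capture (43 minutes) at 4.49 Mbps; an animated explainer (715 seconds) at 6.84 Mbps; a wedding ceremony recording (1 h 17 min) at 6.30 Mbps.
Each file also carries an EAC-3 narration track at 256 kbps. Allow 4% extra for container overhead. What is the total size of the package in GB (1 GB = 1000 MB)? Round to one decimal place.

6.2 GB

Audio: 256 kbps = 0.256 Mbps.
lecture capture: 4.746 Mbps × 2580 s × 1.04 = 12734.5 Mb
animated explainer: 7.096 Mbps × 715 s × 1.04 = 5276.6 Mb
wedding ceremony recording: 6.556 Mbps × 4620 s × 1.04 = 31500.3 Mb
Total: 49511.3 Mb = 6188.9 MB.
= 6.189 GB.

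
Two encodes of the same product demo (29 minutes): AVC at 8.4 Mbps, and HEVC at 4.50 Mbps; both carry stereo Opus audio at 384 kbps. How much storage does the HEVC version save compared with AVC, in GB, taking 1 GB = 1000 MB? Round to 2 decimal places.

29 min = 1740 s
Audio: 384 kbps = 0.384 Mbps.
AVC: 8.784 Mbps × 1740 s = 15284.2 Mb = 1.911 GB.
HEVC: 4.884 Mbps × 1740 s = 8498.2 Mb = 1.062 GB.
Saving: 1.911 − 1.062 = 0.848 GB.

0.85 GB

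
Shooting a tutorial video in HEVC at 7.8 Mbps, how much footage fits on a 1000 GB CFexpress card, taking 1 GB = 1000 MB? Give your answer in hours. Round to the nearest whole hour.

Capacity: 1000 GB = 8,000,000 Mb.
Recording time: 8,000,000 / 7.800 = 1,025,641 s ≈ 285 hours.

285 hours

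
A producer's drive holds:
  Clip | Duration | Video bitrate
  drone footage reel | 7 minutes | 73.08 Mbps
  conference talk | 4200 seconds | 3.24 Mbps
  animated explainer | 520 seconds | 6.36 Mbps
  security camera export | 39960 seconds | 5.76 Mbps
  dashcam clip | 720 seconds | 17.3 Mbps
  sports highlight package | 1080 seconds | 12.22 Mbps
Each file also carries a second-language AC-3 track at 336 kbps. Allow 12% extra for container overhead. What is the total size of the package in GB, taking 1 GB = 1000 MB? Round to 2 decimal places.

Audio: 336 kbps = 0.336 Mbps.
drone footage reel: 73.416 Mbps × 420 s × 1.12 = 34534.9 Mb
conference talk: 3.576 Mbps × 4200 s × 1.12 = 16821.5 Mb
animated explainer: 6.696 Mbps × 520 s × 1.12 = 3899.8 Mb
security camera export: 6.096 Mbps × 39960 s × 1.12 = 272827.7 Mb
dashcam clip: 17.636 Mbps × 720 s × 1.12 = 14221.7 Mb
sports highlight package: 12.556 Mbps × 1080 s × 1.12 = 15187.7 Mb
Total: 357493.2 Mb = 44686.7 MB.
= 44.69 GB.

44.69 GB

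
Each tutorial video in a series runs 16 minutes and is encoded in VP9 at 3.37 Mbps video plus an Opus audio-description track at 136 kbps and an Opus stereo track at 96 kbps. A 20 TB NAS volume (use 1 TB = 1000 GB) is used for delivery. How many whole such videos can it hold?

16 min = 960 s
Audio total: 136 + 96 = 232 kbps = 0.232 Mbps.
Total bitrate: 3.602 Mbps.
Per item: 3.602 Mbps × 960 s = 3,458 Mb = 432.2 MB.
Capacity: 20 TB = 160,000,000 Mb; 46270.59 items → 46270 complete.

46270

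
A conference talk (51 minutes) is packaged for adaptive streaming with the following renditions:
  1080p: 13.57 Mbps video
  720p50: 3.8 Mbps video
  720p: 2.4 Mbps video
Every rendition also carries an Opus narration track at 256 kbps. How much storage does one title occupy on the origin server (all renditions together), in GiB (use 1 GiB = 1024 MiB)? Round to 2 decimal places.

7.32 GiB

51 min = 3060 s
Audio: 256 kbps = 0.256 Mbps.
Sum of rendition bitrates: (13.57+0.256) + (3.8+0.256) + (2.4+0.256) = 20.538 Mbps.
× 3060 s = 62,846 Mb = 7,856 MB = 7.316 GiB.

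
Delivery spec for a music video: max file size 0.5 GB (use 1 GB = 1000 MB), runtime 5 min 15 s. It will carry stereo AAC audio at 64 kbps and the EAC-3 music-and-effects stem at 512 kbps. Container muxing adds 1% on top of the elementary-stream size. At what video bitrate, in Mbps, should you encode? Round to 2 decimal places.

Budget: 0.5 GB = 4000.0 Mb.
Stream payload after overhead: 4000.0 / 1.01 = 3960.4 Mb.
5 min 15 s = 315 s
Total bitrate budget: 3960.4 Mb / 315 s = 12.573 Mbps.
Audio total: 64 + 512 = 576 kbps = 0.576 Mbps.
Video: 12.573 − 0.576 = 11.997 Mbps.

12.00 Mbps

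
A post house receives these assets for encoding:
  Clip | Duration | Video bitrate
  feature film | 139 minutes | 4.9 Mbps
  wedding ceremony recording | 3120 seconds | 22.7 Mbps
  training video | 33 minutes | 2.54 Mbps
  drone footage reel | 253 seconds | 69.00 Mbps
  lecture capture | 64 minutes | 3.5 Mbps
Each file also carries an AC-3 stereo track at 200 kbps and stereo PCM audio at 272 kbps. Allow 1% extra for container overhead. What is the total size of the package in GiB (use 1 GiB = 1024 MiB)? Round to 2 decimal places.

18.33 GiB

Audio total: 200 + 272 = 472 kbps = 0.472 Mbps.
feature film: 5.372 Mbps × 8340 s × 1.01 = 45250.5 Mb
wedding ceremony recording: 23.172 Mbps × 3120 s × 1.01 = 73019.6 Mb
training video: 3.012 Mbps × 1980 s × 1.01 = 6023.4 Mb
drone footage reel: 69.472 Mbps × 253 s × 1.01 = 17752.2 Mb
lecture capture: 3.972 Mbps × 3840 s × 1.01 = 15405.0 Mb
Total: 157450.7 Mb = 19681.3 MB.
= 18.33 GiB.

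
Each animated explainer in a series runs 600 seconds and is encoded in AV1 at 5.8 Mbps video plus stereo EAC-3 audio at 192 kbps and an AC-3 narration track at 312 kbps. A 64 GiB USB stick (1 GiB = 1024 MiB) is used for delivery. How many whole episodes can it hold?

Audio total: 192 + 312 = 504 kbps = 0.504 Mbps.
Total bitrate: 6.304 Mbps.
Per item: 6.304 Mbps × 600 s = 3,782 Mb = 472.8 MB.
Capacity: 64 GiB = 549,756 Mb; 145.35 items → 145 complete.

145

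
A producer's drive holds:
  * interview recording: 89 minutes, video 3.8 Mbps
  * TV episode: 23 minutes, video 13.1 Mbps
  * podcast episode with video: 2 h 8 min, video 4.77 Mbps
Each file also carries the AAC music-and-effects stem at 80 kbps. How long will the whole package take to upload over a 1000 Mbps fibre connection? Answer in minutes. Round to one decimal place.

1.3 minutes

Audio: 80 kbps = 0.080 Mbps.
interview recording: 3.880 Mbps × 5340 s = 20719.2 Mb
TV episode: 13.180 Mbps × 1380 s = 18188.4 Mb
podcast episode with video: 4.850 Mbps × 7680 s = 37248.0 Mb
Total: 76155.6 Mb = 9519.5 MB.
At 1000 Mbps: 76155.6 / 1000 = 76 s ≈ 1.27 minutes.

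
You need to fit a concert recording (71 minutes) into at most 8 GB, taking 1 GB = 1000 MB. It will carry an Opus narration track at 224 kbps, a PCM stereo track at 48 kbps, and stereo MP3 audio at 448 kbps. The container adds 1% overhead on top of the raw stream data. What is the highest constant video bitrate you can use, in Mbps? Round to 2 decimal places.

Budget: 8 GB = 64000.0 Mb.
Stream payload after overhead: 64000.0 / 1.01 = 63366.3 Mb.
71 min = 4260 s
Total bitrate budget: 63366.3 Mb / 4260 s = 14.875 Mbps.
Audio total: 224 + 48 + 448 = 720 kbps = 0.720 Mbps.
Video: 14.875 − 0.720 = 14.155 Mbps.

14.15 Mbps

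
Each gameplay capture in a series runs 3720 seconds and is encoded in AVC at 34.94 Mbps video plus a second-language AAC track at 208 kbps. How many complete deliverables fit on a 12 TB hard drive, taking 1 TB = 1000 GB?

Audio: 208 kbps = 0.208 Mbps.
Total bitrate: 35.148 Mbps.
Per item: 35.148 Mbps × 3720 s = 130,751 Mb = 16,344 MB.
Capacity: 12 TB = 96,000,000 Mb; 734.22 items → 734 complete.

734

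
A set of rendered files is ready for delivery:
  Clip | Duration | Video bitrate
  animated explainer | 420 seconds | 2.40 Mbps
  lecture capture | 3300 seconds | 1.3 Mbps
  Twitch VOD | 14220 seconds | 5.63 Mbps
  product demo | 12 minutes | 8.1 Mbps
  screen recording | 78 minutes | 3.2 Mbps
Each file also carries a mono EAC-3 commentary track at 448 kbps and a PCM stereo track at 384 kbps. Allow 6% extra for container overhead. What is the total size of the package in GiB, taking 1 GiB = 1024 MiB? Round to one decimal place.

15.5 GiB

Audio total: 448 + 384 = 832 kbps = 0.832 Mbps.
animated explainer: 3.232 Mbps × 420 s × 1.06 = 1438.9 Mb
lecture capture: 2.132 Mbps × 3300 s × 1.06 = 7457.7 Mb
Twitch VOD: 6.462 Mbps × 14220 s × 1.06 = 97403.0 Mb
product demo: 8.932 Mbps × 720 s × 1.06 = 6816.9 Mb
screen recording: 4.032 Mbps × 4680 s × 1.06 = 20001.9 Mb
Total: 133118.5 Mb = 16639.8 MB.
= 15.50 GiB.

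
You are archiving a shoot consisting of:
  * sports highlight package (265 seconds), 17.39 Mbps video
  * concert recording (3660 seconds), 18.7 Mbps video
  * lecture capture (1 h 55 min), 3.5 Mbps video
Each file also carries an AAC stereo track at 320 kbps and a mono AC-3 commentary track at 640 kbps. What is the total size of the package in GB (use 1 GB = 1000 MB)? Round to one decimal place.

Audio total: 320 + 640 = 960 kbps = 0.960 Mbps.
sports highlight package: 18.350 Mbps × 265 s = 4862.8 Mb
concert recording: 19.660 Mbps × 3660 s = 71955.6 Mb
lecture capture: 4.460 Mbps × 6900 s = 30774.0 Mb
Total: 107592.4 Mb = 13449.0 MB.
= 13.45 GB.

13.4 GB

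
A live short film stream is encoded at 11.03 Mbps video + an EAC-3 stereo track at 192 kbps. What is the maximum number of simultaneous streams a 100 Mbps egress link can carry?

Audio: 192 kbps = 0.192 Mbps.
Per-viewer media rate: 11.222 Mbps.
100 Mbps = 100.0 Mbps; 100.0 / 11.222 = 8.91 → 8 viewers.

8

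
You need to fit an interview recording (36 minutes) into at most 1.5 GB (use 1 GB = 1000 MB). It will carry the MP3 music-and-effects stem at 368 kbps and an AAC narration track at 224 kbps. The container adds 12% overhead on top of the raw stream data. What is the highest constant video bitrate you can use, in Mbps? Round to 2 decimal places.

Budget: 1.5 GB = 12000.0 Mb.
Stream payload after overhead: 12000.0 / 1.12 = 10714.3 Mb.
36 min = 2160 s
Total bitrate budget: 10714.3 Mb / 2160 s = 4.960 Mbps.
Audio total: 368 + 224 = 592 kbps = 0.592 Mbps.
Video: 4.960 − 0.592 = 4.368 Mbps.

4.37 Mbps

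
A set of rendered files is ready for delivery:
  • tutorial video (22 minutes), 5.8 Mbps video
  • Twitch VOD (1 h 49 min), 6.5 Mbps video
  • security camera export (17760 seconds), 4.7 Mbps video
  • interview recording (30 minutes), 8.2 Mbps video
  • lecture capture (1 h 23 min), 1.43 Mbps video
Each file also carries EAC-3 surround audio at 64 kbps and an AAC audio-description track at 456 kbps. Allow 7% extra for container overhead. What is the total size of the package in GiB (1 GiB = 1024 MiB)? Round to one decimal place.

21.5 GiB

Audio total: 64 + 456 = 520 kbps = 0.520 Mbps.
tutorial video: 6.320 Mbps × 1320 s × 1.07 = 8926.4 Mb
Twitch VOD: 7.020 Mbps × 6540 s × 1.07 = 49124.6 Mb
security camera export: 5.220 Mbps × 17760 s × 1.07 = 99196.7 Mb
interview recording: 8.720 Mbps × 1800 s × 1.07 = 16794.7 Mb
lecture capture: 1.950 Mbps × 4980 s × 1.07 = 10390.8 Mb
Total: 184433.1 Mb = 23054.1 MB.
= 21.47 GiB.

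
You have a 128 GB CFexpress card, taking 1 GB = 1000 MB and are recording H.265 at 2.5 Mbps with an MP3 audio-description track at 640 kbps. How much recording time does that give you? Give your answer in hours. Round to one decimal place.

90.6 hours

Audio: 640 kbps = 0.640 Mbps.
Total bitrate: 2.5 + 0.640 = 3.140 Mbps.
Capacity: 128 GB = 1,024,000 Mb.
Recording time: 1,024,000 / 3.140 = 326,115 s ≈ 90.6 hours.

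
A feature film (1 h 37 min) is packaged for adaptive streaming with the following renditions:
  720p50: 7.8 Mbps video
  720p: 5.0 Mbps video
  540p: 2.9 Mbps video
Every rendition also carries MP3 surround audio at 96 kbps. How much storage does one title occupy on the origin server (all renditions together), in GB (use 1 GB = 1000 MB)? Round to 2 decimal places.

11.63 GB

1 h 37 min = 97 min = 5820 s
Audio: 96 kbps = 0.096 Mbps.
Sum of rendition bitrates: (7.8+0.096) + (5.0+0.096) + (2.9+0.096) = 15.988 Mbps.
× 5820 s = 93,050 Mb = 11,631 MB = 11.63 GB.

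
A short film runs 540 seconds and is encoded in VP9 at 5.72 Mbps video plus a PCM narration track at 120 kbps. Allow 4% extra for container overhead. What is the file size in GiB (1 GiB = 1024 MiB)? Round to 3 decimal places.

0.382 GiB

Audio: 120 kbps = 0.120 Mbps.
Total bitrate: 5.72 + 0.120 = 5.840 Mbps.
Stream data: 5.840 Mbps × 540 s = 3153.6 Mb.
With 4% container overhead: ×1.04.
3,280 Mb = 409,968,000 bytes ÷ 1,073,741,824 = 0.3818 GiB.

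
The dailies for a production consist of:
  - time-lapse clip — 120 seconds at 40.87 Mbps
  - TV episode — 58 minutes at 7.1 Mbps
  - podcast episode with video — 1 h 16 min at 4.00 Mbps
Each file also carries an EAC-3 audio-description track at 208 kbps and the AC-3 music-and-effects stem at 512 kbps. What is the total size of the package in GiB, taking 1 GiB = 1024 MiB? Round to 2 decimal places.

6.25 GiB

Audio total: 208 + 512 = 720 kbps = 0.720 Mbps.
time-lapse clip: 41.590 Mbps × 120 s = 4990.8 Mb
TV episode: 7.820 Mbps × 3480 s = 27213.6 Mb
podcast episode with video: 4.720 Mbps × 4560 s = 21523.2 Mb
Total: 53727.6 Mb = 6715.9 MB.
= 6.255 GiB.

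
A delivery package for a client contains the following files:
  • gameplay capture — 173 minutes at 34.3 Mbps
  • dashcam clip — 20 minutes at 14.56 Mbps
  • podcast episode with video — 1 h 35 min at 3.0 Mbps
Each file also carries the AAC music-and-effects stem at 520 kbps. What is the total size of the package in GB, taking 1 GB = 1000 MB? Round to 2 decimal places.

49.95 GB

Audio: 520 kbps = 0.520 Mbps.
gameplay capture: 34.820 Mbps × 10380 s = 361431.6 Mb
dashcam clip: 15.080 Mbps × 1200 s = 18096.0 Mb
podcast episode with video: 3.520 Mbps × 5700 s = 20064.0 Mb
Total: 399591.6 Mb = 49948.9 MB.
= 49.95 GB.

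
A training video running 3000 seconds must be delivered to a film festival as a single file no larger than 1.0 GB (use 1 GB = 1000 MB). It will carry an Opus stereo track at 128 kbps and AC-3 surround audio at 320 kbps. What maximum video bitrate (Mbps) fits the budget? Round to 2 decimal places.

Budget: 1.0 GB = 8000.0 Mb.
Total bitrate budget: 8000.0 Mb / 3000 s = 2.667 Mbps.
Audio total: 128 + 320 = 448 kbps = 0.448 Mbps.
Video: 2.667 − 0.448 = 2.219 Mbps.

2.22 Mbps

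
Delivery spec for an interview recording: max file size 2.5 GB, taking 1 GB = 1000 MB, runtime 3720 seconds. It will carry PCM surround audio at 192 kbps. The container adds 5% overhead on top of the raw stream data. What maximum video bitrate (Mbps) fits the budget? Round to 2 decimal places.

Budget: 2.5 GB = 20000.0 Mb.
Stream payload after overhead: 20000.0 / 1.05 = 19047.6 Mb.
Total bitrate budget: 19047.6 Mb / 3720 s = 5.120 Mbps.
Audio: 192 kbps = 0.192 Mbps.
Video: 5.120 − 0.192 = 4.928 Mbps.

4.93 Mbps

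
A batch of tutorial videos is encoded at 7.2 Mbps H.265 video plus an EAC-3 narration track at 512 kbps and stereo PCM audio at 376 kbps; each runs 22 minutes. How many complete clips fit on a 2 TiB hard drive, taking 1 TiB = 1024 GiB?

1647

22 min = 1320 s
Audio total: 512 + 376 = 888 kbps = 0.888 Mbps.
Total bitrate: 8.088 Mbps.
Per item: 8.088 Mbps × 1320 s = 10,676 Mb = 1,335 MB.
Capacity: 2 TiB = 17,592,186 Mb; 1647.80 items → 1647 complete.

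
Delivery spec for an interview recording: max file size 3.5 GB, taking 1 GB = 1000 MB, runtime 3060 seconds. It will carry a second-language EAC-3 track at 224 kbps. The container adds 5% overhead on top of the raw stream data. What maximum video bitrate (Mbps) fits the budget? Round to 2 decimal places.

Budget: 3.5 GB = 28000.0 Mb.
Stream payload after overhead: 28000.0 / 1.05 = 26666.7 Mb.
Total bitrate budget: 26666.7 Mb / 3060 s = 8.715 Mbps.
Audio: 224 kbps = 0.224 Mbps.
Video: 8.715 − 0.224 = 8.491 Mbps.

8.49 Mbps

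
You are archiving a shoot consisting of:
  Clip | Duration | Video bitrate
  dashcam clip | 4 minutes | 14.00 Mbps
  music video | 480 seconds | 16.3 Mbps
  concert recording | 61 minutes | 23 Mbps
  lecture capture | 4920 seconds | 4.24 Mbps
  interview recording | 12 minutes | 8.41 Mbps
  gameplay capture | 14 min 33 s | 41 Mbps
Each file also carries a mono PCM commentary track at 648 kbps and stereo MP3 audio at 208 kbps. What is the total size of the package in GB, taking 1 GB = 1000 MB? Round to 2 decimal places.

20.92 GB

Audio total: 648 + 208 = 856 kbps = 0.856 Mbps.
dashcam clip: 14.856 Mbps × 240 s = 3565.4 Mb
music video: 17.156 Mbps × 480 s = 8234.9 Mb
concert recording: 23.856 Mbps × 3660 s = 87313.0 Mb
lecture capture: 5.096 Mbps × 4920 s = 25072.3 Mb
interview recording: 9.266 Mbps × 720 s = 6671.5 Mb
gameplay capture: 41.856 Mbps × 873 s = 36540.3 Mb
Total: 167397.4 Mb = 20924.7 MB.
= 20.92 GB.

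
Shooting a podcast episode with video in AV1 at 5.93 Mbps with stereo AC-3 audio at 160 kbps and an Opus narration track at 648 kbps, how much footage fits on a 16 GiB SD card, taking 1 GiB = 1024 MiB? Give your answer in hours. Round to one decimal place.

Audio total: 160 + 648 = 808 kbps = 0.808 Mbps.
Total bitrate: 5.93 + 0.808 = 6.738 Mbps.
Capacity: 16 GiB = 137,439 Mb.
Recording time: 137,439 / 6.738 = 20,398 s ≈ 5.67 hours.

5.7 hours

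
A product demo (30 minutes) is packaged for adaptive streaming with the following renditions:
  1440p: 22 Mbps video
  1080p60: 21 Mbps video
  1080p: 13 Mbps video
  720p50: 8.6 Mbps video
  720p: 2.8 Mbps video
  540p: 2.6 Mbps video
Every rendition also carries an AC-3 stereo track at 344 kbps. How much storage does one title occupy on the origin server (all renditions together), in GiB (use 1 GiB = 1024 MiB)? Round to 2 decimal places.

30 min = 1800 s
Audio: 344 kbps = 0.344 Mbps.
Sum of rendition bitrates: (22+0.344) + (21+0.344) + (13+0.344) + (8.6+0.344) + (2.8+0.344) + (2.6+0.344) = 72.064 Mbps.
× 1800 s = 129,715 Mb = 16,214 MB = 15.10 GiB.

15.10 GiB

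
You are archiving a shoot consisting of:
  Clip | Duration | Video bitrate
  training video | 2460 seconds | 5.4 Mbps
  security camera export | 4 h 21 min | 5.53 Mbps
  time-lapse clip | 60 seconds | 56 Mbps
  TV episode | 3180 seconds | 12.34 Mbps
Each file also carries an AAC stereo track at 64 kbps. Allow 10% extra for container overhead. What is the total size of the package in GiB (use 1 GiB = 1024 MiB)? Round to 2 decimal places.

18.42 GiB

Audio: 64 kbps = 0.064 Mbps.
training video: 5.464 Mbps × 2460 s × 1.10 = 14785.6 Mb
security camera export: 5.594 Mbps × 15660 s × 1.10 = 96362.2 Mb
time-lapse clip: 56.064 Mbps × 60 s × 1.10 = 3700.2 Mb
TV episode: 12.404 Mbps × 3180 s × 1.10 = 43389.2 Mb
Total: 158237.2 Mb = 19779.7 MB.
= 18.42 GiB.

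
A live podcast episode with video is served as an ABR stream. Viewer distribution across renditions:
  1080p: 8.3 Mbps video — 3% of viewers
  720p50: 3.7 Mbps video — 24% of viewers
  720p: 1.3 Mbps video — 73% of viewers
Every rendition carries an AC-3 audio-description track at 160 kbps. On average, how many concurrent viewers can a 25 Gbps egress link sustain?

Audio: 160 kbps = 0.160 Mbps.
Average per-viewer bitrate: 0.03×8.460 + 0.24×3.860 + 0.73×1.460 = 2.246 Mbps.
25 Gbps = 25,000 Mbps; 25,000 / 2.246 = 11130.90 → 11130.

11130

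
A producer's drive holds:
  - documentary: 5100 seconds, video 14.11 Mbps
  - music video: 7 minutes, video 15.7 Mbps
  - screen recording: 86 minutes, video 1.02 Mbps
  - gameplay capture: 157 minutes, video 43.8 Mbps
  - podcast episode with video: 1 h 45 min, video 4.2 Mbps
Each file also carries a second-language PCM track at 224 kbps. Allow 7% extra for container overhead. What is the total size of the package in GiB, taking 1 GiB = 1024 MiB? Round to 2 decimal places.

Audio: 224 kbps = 0.224 Mbps.
documentary: 14.334 Mbps × 5100 s × 1.07 = 78220.6 Mb
music video: 15.924 Mbps × 420 s × 1.07 = 7156.2 Mb
screen recording: 1.244 Mbps × 5160 s × 1.07 = 6868.4 Mb
gameplay capture: 44.024 Mbps × 9420 s × 1.07 = 443735.5 Mb
podcast episode with video: 4.424 Mbps × 6300 s × 1.07 = 29822.2 Mb
Total: 565802.9 Mb = 70725.4 MB.
= 65.87 GiB.

65.87 GiB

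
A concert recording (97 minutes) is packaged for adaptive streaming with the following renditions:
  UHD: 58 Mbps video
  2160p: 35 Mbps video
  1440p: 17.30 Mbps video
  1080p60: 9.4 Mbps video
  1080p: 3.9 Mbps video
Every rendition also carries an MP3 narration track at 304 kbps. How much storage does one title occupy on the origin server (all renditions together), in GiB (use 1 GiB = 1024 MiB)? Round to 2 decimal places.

97 min = 5820 s
Audio: 304 kbps = 0.304 Mbps.
Sum of rendition bitrates: (58+0.304) + (35+0.304) + (17.30+0.304) + (9.4+0.304) + (3.9+0.304) = 125.120 Mbps.
× 5820 s = 728,198 Mb = 91,025 MB = 84.77 GiB.

84.77 GiB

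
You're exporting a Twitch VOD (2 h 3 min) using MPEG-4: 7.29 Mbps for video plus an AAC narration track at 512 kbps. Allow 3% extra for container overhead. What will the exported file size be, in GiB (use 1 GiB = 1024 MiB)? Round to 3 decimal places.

6.904 GiB

2 h 3 min = 123 min = 7380 s
Audio: 512 kbps = 0.512 Mbps.
Total bitrate: 7.29 + 0.512 = 7.802 Mbps.
Stream data: 7.802 Mbps × 7380 s = 57578.8 Mb.
With 3% container overhead: ×1.03.
59,306 Mb = 7,413,265,350 bytes ÷ 1,073,741,824 = 6.904 GiB.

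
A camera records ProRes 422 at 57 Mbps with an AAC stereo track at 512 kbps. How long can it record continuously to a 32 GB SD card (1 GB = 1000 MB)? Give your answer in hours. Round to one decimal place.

Audio: 512 kbps = 0.512 Mbps.
Total bitrate: 57 + 0.512 = 57.512 Mbps.
Capacity: 32 GB = 256,000 Mb.
Recording time: 256,000 / 57.512 = 4,451 s ≈ 1.24 hours.

1.2 hours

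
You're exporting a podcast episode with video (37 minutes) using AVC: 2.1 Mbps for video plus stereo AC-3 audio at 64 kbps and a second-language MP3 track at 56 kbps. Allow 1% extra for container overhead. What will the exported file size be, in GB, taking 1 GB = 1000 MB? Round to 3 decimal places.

0.622 GB

37 min = 2220 s
Audio total: 64 + 56 = 120 kbps = 0.120 Mbps.
Total bitrate: 2.1 + 0.120 = 2.220 Mbps.
Stream data: 2.220 Mbps × 2220 s = 4928.4 Mb.
With 1% container overhead: ×1.01.
4,978 Mb ÷ 8 = 622.2 MB → 0.6222 GB.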